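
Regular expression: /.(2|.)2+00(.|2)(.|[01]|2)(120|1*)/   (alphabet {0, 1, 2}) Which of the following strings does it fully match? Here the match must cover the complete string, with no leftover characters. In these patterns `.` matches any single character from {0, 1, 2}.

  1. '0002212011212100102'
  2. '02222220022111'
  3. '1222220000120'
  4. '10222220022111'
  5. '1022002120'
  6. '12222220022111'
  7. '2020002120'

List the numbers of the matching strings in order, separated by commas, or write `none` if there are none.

2, 3, 4, 6, 7

1 → no match
2 → match
3 → match
4 → match
5 → no match
6 → match
7 → match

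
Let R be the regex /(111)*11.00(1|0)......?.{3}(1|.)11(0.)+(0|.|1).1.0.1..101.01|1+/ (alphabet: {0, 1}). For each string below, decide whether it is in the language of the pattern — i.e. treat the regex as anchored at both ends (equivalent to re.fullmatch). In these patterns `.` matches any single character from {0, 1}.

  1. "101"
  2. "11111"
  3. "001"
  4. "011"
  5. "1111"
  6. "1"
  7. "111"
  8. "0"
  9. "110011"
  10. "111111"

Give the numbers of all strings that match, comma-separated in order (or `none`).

1. "101" → no match
2. "11111" → match
3. "001" → no match
4. "011" → no match
5. "1111" → match
6. "1" → match
7. "111" → match
8. "0" → no match
9. "110011" → no match
10. "111111" → match

2, 5, 6, 7, 10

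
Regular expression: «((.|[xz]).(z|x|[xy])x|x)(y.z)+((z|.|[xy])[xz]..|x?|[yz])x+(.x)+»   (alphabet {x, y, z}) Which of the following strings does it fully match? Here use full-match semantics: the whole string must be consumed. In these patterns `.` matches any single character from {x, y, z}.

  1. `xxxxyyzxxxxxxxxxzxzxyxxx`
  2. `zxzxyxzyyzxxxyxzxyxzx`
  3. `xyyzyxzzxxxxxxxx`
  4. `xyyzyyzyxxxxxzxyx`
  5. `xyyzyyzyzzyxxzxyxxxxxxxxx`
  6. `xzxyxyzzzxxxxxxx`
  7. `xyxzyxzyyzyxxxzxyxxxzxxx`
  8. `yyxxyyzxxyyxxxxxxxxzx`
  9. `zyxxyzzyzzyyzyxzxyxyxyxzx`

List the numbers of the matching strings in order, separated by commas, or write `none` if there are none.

1 → match
2 → match
3 → match
4 → match
5 → match
6 → no match
7 → match
8 → match
9 → match

1, 2, 3, 4, 5, 7, 8, 9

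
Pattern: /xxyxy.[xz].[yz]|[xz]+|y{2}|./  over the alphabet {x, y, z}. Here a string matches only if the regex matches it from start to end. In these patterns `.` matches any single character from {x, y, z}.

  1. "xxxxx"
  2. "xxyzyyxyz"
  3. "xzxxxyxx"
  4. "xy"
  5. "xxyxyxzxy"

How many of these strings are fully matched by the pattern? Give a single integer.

2

1. "xxxxx" → match
2. "xxyzyyxyz" → no match
3. "xzxxxyxx" → no match
4. "xy" → no match
5. "xxyxyxzxy" → match
Total matched: 2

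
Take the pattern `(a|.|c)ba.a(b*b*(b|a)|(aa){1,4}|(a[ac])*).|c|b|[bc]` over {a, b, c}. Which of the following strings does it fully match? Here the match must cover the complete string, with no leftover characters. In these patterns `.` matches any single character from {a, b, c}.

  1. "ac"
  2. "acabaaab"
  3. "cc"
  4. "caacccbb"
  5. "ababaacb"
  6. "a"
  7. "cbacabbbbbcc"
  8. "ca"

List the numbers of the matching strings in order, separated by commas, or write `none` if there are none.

1 → no match
2 → no match
3 → no match
4 → no match
5 → match
6 → no match
7 → no match
8 → no match

5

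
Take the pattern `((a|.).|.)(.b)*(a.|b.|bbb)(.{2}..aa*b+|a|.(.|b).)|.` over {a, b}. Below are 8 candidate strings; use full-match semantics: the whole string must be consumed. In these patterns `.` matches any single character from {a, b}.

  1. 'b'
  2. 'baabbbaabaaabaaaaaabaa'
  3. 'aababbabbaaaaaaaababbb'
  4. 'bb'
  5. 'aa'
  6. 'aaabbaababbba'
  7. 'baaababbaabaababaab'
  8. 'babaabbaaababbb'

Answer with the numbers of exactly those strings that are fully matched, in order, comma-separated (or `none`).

1

1 → match
2 → no match
3 → no match
4 → no match
5 → no match
6 → no match
7 → no match
8 → no match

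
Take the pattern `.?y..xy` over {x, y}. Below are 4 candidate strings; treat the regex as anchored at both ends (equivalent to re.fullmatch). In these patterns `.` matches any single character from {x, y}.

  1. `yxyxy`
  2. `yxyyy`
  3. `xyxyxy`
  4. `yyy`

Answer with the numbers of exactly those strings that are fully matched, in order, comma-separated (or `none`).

1 → match
2 → no match — must end with `xy`
3 → match
4 → no match — must end with `xy`

1, 3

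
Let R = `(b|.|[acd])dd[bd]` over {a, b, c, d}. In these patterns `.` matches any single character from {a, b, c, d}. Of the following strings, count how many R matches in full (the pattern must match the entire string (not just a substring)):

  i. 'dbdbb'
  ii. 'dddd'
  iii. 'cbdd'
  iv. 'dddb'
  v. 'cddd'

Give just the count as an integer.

i → no match
ii → match
iii → no match
iv → match
v → match
Total matched: 3

3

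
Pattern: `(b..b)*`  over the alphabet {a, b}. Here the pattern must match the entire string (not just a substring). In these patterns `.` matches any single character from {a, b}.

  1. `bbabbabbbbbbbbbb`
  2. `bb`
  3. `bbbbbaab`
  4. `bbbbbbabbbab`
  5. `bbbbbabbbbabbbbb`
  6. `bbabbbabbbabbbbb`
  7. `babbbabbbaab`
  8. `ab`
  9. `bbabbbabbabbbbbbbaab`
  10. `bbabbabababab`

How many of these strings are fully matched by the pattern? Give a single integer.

1 → match
2. `bb` → no match
3. `bbbbbaab` → match
4. `bbbbbbabbbab` → match
5 → match
6 → match
7. `babbbabbbaab` → match
8. `ab` → no match
9 → match
10 → no match
Total matched: 7

7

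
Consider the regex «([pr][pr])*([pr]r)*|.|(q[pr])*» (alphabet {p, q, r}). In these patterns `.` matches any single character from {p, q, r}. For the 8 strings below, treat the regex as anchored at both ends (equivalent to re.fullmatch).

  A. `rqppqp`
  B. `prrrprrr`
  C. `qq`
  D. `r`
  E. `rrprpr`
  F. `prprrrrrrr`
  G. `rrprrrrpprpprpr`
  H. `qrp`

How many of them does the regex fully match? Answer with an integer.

A → no match
B → match
C → no match
D → match
E → match
F → match
G → no match
H → no match
Total matched: 4

4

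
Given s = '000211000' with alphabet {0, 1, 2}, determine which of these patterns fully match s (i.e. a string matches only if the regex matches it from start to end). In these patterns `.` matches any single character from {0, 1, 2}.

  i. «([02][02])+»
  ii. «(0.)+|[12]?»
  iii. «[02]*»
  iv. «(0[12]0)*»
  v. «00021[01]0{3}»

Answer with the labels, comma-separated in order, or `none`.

v

i → no match
ii → no match
iii → no match
iv → no match
v → match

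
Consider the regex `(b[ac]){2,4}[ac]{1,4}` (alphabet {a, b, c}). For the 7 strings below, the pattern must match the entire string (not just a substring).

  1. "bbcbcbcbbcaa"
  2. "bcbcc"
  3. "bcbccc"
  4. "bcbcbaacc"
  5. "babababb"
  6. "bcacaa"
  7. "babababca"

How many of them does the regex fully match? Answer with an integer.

4

1 → no match
2 → match
3 → match
4 → match
5 → no match
6 → no match
7 → match
Total matched: 4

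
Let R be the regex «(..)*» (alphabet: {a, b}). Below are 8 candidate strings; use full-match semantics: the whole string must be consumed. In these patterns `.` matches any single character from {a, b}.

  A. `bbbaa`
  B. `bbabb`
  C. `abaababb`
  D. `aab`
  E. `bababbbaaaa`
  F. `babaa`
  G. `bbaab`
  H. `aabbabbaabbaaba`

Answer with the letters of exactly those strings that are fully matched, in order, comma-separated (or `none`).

C

A → no match
B → no match
C → match
D → no match
E → no match
F → no match
G → no match
H → no match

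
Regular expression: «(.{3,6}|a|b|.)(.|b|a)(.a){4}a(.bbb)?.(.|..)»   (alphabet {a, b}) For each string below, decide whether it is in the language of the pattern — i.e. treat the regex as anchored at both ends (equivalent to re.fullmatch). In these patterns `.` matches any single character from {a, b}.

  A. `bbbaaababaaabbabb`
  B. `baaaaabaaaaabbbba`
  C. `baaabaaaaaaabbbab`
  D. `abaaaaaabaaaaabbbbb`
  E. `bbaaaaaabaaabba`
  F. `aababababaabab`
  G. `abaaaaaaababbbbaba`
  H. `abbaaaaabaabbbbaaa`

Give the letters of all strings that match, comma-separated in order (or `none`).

A → no match
B → match
C → match
D → match
E → no match
F → match
G → no match
H → match

B, C, D, F, H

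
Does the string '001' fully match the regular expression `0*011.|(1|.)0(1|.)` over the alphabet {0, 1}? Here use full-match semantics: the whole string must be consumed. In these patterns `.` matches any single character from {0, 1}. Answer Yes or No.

Yes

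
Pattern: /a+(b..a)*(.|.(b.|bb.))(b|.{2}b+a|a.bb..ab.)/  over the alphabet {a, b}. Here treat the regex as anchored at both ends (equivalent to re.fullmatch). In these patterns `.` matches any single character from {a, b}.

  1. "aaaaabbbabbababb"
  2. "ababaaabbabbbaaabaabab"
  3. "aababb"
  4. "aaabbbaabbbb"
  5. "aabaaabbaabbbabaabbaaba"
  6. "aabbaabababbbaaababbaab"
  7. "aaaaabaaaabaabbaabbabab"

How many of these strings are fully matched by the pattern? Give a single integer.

1 → no match
2 → no match
3 → no match
4 → match
5 → no match
6 → no match
7 → no match
Total matched: 1

1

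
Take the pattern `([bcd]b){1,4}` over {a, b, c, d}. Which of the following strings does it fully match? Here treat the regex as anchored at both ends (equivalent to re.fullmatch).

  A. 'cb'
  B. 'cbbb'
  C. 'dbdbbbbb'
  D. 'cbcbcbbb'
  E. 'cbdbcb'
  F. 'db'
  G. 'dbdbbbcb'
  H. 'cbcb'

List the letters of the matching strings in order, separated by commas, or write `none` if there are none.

A. 'cb' → match
B. 'cbbb' → match
C. 'dbdbbbbb' → match
D. 'cbcbcbbb' → match
E. 'cbdbcb' → match
F. 'db' → match
G. 'dbdbbbcb' → match
H. 'cbcb' → match

A, B, C, D, E, F, G, H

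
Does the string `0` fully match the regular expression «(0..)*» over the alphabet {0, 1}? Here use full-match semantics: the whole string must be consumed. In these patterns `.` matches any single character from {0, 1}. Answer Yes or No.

No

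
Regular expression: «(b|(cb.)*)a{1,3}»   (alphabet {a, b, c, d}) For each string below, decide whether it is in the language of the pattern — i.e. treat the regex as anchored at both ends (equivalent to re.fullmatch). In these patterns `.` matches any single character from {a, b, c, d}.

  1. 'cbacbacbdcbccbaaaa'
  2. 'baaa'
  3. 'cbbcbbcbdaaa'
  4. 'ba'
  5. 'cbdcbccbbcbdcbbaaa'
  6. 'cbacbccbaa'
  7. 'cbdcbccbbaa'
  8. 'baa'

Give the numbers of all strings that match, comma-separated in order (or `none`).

1, 2, 3, 4, 5, 6, 7, 8

1 → match
2 → match
3 → match
4 → match
5 → match
6 → match
7 → match
8 → match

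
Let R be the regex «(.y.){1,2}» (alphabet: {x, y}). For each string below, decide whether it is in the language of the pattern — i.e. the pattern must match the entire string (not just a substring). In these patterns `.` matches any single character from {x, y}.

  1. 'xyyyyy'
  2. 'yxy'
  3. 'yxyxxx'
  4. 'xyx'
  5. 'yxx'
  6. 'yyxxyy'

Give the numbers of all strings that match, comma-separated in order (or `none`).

1 → match
2 → no match
3 → no match
4 → match
5 → no match
6 → match

1, 4, 6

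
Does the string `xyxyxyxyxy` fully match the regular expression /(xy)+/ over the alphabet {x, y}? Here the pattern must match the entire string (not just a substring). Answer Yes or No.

Yes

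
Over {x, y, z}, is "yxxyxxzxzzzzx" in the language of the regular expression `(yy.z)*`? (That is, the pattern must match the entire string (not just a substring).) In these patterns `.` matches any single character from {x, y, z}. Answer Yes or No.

No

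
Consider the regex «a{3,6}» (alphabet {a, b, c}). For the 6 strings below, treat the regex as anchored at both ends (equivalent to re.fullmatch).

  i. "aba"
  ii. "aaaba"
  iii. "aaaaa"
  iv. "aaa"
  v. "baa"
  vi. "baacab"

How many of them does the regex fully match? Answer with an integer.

2

i. "aba" → no match
ii. "aaaba" → no match
iii. "aaaaa" → match
iv. "aaa" → match
v. "baa" → no match — must start with "a"
vi. "baacab" → no match — must start with "a"
Total matched: 2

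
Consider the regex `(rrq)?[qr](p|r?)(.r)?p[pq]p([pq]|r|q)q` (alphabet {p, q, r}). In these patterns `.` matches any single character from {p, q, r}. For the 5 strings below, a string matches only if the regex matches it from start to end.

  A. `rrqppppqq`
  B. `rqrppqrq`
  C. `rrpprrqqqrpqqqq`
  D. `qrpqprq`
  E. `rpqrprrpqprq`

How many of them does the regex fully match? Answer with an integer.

A → no match
B → no match
C → no match
D → match
E → no match
Total matched: 1

1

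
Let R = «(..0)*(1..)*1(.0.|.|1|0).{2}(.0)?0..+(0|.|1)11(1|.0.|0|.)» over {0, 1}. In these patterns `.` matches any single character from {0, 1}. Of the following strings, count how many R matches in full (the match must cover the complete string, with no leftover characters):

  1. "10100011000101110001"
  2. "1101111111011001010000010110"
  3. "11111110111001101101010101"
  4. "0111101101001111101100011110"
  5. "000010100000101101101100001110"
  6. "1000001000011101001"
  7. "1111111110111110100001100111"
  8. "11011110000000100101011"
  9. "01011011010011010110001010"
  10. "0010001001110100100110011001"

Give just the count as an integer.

1 → no match
2 → match
3 → no match
4 → no match
5 → match
6 → no match
7 → no match
8 → no match
9 → no match
10 → no match
Total matched: 2

2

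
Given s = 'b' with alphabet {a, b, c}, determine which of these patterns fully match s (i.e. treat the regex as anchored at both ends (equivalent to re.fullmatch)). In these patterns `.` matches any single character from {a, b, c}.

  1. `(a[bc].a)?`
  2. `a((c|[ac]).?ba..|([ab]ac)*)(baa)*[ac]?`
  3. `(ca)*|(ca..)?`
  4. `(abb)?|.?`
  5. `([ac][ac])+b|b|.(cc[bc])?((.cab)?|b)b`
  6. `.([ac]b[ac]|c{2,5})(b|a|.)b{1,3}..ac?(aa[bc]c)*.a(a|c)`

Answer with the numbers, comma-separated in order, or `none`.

4, 5

1 → no match
2 → no match — must start with 'a'
3 → no match
4 → match
5 → match
6 → no match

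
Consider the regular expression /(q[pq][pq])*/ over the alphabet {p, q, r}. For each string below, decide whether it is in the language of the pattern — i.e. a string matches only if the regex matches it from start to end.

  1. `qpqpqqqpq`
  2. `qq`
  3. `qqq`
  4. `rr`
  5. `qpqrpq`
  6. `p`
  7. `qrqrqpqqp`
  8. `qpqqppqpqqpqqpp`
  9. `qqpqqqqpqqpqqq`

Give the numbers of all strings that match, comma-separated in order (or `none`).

1. `qpqpqqqpq` → no match
2. `qq` → no match
3. `qqq` → match
4. `rr` → no match
5. `qpqrpq` → no match
6. `p` → no match
7. `qrqrqpqqp` → no match
8 → match
9 → no match

3, 8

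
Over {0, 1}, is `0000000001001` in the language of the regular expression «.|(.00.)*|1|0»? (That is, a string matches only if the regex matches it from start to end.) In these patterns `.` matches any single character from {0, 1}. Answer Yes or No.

No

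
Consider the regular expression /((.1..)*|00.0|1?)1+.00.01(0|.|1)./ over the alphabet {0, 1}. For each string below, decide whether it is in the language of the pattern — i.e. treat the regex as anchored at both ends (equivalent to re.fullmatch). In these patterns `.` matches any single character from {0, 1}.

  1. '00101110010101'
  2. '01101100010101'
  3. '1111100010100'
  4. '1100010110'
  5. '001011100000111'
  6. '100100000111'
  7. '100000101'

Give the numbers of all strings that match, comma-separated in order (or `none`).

1 → match
2 → match
3 → match
4. '1100010110' → match
5 → match
6. '100100000111' → no match
7. '100000101' → match

1, 2, 3, 4, 5, 7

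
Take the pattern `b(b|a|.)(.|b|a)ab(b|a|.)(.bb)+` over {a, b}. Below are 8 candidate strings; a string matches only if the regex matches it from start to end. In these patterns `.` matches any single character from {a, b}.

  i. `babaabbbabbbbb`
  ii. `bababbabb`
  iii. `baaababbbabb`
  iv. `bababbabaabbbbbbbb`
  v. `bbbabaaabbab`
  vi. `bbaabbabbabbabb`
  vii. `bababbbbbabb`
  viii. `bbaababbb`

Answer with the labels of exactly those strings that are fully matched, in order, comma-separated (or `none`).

ii, iii, vi, vii, viii

i → no match
ii → match
iii → match
iv → no match
v → no match — must end with `bb`
vi → match
vii → match
viii → match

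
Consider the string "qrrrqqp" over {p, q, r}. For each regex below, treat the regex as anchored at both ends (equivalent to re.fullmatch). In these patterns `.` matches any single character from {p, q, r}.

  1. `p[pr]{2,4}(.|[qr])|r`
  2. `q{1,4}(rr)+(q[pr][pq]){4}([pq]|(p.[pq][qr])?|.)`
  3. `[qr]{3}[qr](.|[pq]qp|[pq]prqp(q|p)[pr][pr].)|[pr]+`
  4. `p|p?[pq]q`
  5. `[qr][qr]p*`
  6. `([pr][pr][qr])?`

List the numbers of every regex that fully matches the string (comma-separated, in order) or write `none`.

3

1 → no match
2 → no match
3 → match
4 → no match
5 → no match
6 → no match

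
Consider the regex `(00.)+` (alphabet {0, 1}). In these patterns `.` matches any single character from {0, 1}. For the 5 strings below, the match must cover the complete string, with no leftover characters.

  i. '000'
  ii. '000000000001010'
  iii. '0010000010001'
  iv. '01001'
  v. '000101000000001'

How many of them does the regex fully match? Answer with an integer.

1

i → match
ii → no match
iii → no match
iv → no match — must start with '00'
v → no match
Total matched: 1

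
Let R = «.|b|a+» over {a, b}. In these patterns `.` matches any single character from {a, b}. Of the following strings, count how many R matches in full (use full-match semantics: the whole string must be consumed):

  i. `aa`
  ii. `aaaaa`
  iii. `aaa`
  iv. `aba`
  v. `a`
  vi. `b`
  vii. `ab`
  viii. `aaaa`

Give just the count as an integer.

i → match
ii → match
iii → match
iv → no match
v → match
vi → match
vii → no match
viii → match
Total matched: 6

6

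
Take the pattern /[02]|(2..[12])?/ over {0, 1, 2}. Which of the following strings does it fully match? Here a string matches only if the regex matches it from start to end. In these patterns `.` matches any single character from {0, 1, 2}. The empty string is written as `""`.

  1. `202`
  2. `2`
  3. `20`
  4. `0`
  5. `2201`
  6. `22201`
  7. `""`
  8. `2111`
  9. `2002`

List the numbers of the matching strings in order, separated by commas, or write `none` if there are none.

1 → no match
2 → match
3 → no match
4 → match
5 → match
6 → no match
7 → match
8 → match
9 → match

2, 4, 5, 7, 8, 9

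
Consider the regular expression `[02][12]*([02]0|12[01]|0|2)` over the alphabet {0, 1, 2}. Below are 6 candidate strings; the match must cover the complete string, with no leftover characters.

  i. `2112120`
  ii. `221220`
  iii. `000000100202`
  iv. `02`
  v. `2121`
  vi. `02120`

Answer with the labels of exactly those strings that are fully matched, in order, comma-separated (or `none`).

i, ii, iv, v, vi

i. `2112120` → match
ii. `221220` → match
iii. `000000100202` → no match
iv. `02` → match
v. `2121` → match
vi. `02120` → match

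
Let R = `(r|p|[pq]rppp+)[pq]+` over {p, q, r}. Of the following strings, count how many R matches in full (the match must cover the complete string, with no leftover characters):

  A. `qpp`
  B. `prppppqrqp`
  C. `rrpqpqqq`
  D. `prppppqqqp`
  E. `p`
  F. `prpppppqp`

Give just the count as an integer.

2

A. `qpp` → no match
B. `prppppqrqp` → no match
C. `rrpqpqqq` → no match
D. `prppppqqqp` → match
E. `p` → no match
F. `prpppppqp` → match
Total matched: 2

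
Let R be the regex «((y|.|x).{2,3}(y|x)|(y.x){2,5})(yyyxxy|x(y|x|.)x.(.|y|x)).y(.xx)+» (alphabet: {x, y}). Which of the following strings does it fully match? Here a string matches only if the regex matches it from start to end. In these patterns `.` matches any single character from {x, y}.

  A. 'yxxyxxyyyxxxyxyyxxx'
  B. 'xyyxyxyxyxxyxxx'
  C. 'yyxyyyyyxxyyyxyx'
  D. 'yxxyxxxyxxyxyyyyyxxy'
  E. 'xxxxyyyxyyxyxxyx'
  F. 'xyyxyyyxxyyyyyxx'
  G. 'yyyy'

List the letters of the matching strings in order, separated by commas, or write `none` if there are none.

A → no match
B → match
C → no match — must end with 'xx'
D → no match — must end with 'xx'
E → no match — must end with 'xx'
F → no match
G → no match — must end with 'xx'

B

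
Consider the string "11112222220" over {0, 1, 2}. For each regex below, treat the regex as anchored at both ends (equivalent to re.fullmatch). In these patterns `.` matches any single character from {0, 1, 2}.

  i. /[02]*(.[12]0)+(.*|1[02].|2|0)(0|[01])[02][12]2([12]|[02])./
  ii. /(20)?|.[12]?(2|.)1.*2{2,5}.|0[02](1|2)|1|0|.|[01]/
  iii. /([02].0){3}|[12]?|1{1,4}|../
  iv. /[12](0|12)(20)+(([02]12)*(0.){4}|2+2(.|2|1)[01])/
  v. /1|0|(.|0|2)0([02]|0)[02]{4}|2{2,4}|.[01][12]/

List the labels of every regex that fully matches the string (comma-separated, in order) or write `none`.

i → no match
ii → match
iii → no match
iv → no match
v → no match

ii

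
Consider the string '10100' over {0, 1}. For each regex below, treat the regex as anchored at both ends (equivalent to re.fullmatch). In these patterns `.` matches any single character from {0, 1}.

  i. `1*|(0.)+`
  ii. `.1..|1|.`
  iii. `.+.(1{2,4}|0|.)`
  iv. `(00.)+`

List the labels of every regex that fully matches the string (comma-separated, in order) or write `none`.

iii

i → no match
ii → no match
iii → match
iv → no match — must start with '00'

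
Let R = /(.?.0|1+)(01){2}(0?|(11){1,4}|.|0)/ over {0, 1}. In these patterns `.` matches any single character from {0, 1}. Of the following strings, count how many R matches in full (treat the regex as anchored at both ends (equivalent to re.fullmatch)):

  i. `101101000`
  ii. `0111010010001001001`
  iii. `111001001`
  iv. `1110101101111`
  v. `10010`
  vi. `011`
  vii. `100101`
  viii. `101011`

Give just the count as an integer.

2

i → no match
ii → no match
iii → no match
iv → no match
v → no match
vi → no match
vii → match
viii → match
Total matched: 2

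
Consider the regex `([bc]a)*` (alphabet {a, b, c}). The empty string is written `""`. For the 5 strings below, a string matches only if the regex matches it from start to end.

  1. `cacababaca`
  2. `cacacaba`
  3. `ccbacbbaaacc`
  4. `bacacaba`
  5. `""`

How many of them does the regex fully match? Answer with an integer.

4

1 → match
2 → match
3 → no match
4 → match
5 → match
Total matched: 4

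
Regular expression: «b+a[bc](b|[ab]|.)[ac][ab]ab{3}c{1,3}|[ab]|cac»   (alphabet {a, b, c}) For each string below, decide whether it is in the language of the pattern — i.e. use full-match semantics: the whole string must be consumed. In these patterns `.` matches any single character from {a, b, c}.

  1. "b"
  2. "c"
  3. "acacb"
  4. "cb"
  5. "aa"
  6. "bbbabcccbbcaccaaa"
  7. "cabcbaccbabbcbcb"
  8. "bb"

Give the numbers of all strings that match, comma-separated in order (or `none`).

1 → match
2 → no match
3 → no match
4 → no match
5 → no match
6 → no match
7 → no match
8 → no match

1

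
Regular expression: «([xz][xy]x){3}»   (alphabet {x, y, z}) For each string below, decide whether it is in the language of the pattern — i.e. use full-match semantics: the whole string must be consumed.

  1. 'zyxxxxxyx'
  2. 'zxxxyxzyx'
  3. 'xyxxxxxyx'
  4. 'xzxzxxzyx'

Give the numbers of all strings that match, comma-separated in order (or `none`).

1, 2, 3

1 → match
2 → match
3 → match
4 → no match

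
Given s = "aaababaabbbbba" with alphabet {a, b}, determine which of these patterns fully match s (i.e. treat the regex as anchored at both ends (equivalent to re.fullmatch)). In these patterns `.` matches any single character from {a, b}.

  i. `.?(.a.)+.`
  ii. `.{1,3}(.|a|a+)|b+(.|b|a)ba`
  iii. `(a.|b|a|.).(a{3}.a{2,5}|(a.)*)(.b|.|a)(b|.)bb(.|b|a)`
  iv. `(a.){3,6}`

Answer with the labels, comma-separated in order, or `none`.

i → no match
ii → no match
iii → match
iv → no match

iii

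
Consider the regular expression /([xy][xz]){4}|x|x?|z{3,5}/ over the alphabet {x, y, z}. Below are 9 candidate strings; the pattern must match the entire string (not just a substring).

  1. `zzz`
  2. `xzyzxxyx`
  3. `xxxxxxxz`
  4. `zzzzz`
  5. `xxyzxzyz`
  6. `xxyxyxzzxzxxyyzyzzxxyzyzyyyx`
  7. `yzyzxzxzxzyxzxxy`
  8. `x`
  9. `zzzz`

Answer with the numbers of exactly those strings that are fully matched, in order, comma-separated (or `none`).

1, 2, 3, 4, 5, 8, 9

1 → match
2 → match
3 → match
4 → match
5 → match
6 → no match
7 → no match
8 → match
9 → match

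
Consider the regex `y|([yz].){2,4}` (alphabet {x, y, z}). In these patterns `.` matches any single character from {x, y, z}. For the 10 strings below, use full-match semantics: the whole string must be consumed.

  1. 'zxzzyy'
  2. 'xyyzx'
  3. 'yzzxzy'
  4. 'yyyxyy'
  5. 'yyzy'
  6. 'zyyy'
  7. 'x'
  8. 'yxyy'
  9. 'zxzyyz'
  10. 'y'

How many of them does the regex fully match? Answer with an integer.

8

1. 'zxzzyy' → match
2. 'xyyzx' → no match
3. 'yzzxzy' → match
4. 'yyyxyy' → match
5. 'yyzy' → match
6. 'zyyy' → match
7. 'x' → no match
8. 'yxyy' → match
9. 'zxzyyz' → match
10. 'y' → match
Total matched: 8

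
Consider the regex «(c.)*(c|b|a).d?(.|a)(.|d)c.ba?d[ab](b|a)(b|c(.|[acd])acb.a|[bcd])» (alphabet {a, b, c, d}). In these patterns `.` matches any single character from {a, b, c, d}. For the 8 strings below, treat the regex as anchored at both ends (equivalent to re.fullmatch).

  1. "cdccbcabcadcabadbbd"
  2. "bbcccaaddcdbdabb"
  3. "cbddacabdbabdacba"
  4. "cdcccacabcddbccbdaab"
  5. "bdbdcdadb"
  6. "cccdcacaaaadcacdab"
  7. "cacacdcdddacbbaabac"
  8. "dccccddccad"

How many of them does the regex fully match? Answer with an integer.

1

1 → no match
2 → no match
3 → no match
4 → match
5 → no match
6 → no match
7 → no match
8 → no match
Total matched: 1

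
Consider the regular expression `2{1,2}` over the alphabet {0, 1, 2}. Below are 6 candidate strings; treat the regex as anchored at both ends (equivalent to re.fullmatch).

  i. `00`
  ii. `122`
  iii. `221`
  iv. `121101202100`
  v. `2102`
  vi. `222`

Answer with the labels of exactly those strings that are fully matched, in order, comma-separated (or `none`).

none

i → no match — must start with `2`
ii → no match — must start with `2`
iii → no match — must end with `2`
iv → no match — must start with `2`
v → no match
vi → no match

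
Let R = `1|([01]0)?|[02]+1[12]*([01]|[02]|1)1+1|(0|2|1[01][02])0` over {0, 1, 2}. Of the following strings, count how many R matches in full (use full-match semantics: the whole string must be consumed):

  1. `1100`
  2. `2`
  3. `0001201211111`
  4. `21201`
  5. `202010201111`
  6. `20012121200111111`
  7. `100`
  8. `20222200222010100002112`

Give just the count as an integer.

1. `1100` → match
2. `2` → no match
3 → no match
4. `21201` → no match
5. `202010201111` → no match
6 → no match
7. `100` → no match
8 → no match
Total matched: 1

1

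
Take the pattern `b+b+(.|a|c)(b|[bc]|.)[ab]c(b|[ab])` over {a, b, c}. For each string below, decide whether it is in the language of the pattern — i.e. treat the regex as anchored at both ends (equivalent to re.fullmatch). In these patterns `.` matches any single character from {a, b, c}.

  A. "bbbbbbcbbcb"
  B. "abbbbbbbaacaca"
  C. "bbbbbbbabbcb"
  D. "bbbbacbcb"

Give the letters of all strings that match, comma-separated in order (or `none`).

A, C, D

A. "bbbbbbcbbcb" → match
B → no match — must start with "b"
C. "bbbbbbbabbcb" → match
D. "bbbbacbcb" → match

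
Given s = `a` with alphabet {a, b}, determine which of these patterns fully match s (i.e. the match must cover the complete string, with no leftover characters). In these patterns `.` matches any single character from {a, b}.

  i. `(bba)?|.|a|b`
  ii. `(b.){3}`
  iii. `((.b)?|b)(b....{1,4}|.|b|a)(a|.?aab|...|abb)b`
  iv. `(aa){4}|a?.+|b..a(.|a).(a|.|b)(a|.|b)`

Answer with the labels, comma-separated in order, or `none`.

i, iv

i → match
ii → no match — must start with `b`
iii → no match — must end with `b`
iv → match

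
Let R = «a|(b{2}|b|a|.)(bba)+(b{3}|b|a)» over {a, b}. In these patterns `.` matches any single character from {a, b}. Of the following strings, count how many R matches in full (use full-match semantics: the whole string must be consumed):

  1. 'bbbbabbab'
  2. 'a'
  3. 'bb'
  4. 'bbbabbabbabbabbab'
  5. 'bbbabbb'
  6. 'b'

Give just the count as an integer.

1 → match
2 → match
3 → no match
4 → match
5 → match
6 → no match
Total matched: 4

4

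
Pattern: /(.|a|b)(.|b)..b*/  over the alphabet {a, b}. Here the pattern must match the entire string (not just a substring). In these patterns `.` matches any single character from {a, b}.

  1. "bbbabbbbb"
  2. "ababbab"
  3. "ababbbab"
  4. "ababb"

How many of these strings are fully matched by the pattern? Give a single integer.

1 → match
2 → no match
3 → no match
4 → match
Total matched: 2

2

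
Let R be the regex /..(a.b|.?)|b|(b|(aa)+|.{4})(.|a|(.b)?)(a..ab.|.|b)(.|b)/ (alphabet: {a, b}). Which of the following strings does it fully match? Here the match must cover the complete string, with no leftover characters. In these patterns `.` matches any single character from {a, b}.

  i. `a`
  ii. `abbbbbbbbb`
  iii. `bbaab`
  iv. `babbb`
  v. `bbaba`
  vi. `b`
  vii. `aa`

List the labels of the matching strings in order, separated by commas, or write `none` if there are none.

iii, iv, vi, vii

i. `a` → no match
ii. `abbbbbbbbb` → no match
iii. `bbaab` → match
iv. `babbb` → match
v. `bbaba` → no match
vi. `b` → match
vii. `aa` → match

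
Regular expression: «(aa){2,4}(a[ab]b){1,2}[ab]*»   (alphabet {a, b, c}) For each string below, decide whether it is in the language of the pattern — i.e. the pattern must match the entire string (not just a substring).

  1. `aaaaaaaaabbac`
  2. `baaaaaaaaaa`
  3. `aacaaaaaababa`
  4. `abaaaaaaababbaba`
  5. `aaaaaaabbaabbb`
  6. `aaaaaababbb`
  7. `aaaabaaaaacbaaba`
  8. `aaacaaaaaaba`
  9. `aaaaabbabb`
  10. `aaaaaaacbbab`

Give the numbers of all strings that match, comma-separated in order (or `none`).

5, 6, 9

1 → no match
2 → no match — must start with `aa`
3 → no match
4 → no match — must start with `aa`
5 → match
6 → match
7 → no match
8 → no match
9 → match
10 → no match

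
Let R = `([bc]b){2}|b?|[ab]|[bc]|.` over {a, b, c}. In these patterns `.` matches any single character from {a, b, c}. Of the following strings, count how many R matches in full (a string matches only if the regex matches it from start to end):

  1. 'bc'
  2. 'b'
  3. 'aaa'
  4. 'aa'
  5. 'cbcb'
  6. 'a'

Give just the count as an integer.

1 → no match
2 → match
3 → no match
4 → no match
5 → match
6 → match
Total matched: 3

3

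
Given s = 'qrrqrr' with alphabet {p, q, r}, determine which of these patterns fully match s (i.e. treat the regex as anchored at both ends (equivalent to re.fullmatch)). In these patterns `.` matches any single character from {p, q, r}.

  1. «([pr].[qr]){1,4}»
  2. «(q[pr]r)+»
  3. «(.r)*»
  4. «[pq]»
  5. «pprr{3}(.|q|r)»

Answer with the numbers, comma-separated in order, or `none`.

1 → no match
2 → match
3 → no match
4 → no match
5 → no match — must start with 'pprr'

2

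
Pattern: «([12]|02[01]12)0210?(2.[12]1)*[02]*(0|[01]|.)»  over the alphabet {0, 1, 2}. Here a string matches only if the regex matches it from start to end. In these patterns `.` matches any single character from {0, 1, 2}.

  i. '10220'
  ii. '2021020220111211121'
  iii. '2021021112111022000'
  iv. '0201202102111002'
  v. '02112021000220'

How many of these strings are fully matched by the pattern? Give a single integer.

3

i. '10220' → no match
ii → no match
iii → match
iv → match
v → match
Total matched: 3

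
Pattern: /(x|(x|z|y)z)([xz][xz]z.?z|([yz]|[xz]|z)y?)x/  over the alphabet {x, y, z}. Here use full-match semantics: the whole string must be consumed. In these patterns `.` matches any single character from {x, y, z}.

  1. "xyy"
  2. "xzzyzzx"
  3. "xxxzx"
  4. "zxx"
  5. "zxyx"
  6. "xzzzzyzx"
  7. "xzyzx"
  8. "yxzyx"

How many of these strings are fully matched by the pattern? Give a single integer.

1

1. "xyy" → no match — must end with "x"
2. "xzzyzzx" → no match
3. "xxxzx" → no match
4. "zxx" → no match
5. "zxyx" → no match
6. "xzzzzyzx" → match
7. "xzyzx" → no match
8. "yxzyx" → no match
Total matched: 1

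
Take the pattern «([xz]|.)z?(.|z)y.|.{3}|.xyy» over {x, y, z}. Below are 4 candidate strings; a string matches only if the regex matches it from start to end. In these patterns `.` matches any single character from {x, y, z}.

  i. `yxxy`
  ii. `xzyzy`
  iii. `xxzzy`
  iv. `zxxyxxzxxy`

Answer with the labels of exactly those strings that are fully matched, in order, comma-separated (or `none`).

i → no match
ii → no match
iii → no match
iv → no match

none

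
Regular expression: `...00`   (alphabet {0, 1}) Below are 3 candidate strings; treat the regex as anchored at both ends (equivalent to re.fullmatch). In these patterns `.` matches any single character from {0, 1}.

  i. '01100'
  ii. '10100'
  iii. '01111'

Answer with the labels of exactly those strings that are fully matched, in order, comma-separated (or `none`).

i, ii

i → match
ii → match
iii → no match — must end with '00'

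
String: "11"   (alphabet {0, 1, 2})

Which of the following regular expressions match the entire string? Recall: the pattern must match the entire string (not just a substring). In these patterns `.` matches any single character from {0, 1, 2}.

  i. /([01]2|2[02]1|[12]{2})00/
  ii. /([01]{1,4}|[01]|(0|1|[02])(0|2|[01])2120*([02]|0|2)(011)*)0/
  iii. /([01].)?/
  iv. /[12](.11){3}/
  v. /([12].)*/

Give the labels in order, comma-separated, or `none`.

iii, v

i → no match — must end with "00"
ii → no match — must end with "0"
iii → match
iv → no match
v → match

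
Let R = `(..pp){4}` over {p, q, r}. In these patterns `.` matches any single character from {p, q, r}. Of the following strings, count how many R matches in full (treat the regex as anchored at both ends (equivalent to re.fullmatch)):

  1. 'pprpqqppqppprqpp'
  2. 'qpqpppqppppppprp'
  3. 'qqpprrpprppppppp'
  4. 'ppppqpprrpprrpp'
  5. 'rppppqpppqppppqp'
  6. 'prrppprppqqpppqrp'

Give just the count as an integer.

1

1 → no match
2 → no match — must end with 'pp'
3 → match
4 → no match
5 → no match — must end with 'pp'
6 → no match — must end with 'pp'
Total matched: 1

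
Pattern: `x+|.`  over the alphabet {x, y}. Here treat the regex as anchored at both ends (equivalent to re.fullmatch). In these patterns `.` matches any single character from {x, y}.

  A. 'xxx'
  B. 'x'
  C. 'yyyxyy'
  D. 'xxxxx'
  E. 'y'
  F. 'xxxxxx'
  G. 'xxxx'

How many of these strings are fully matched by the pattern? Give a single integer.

A → match
B → match
C → no match
D → match
E → match
F → match
G → match
Total matched: 6

6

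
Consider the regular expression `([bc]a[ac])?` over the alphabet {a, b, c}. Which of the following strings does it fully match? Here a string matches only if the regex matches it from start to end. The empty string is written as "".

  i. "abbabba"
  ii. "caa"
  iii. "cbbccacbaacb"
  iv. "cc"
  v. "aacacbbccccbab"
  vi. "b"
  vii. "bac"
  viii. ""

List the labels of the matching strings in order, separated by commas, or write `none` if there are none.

i → no match
ii → match
iii → no match
iv → no match
v → no match
vi → no match
vii → match
viii → match

ii, vii, viii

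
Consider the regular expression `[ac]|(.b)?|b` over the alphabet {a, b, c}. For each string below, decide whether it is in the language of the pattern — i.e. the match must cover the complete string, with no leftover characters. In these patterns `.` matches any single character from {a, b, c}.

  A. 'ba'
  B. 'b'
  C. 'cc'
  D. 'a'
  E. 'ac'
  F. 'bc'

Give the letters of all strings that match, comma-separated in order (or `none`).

A → no match
B → match
C → no match
D → match
E → no match
F → no match

B, D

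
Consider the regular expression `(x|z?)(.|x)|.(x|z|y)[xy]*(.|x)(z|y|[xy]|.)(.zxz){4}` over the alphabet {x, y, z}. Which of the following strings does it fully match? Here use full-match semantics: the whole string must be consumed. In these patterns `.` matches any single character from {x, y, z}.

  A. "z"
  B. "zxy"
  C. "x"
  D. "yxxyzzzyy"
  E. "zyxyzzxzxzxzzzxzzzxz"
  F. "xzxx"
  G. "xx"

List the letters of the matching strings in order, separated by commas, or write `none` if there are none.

A → match
B → no match
C → match
D → no match
E → match
F → no match
G → match

A, C, E, G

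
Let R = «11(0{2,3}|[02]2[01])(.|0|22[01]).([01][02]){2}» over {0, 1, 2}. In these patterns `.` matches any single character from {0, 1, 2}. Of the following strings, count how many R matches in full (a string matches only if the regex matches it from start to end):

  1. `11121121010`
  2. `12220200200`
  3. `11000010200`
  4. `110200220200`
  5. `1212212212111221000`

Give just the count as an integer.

1. `11121121010` → no match
2. `12220200200` → no match — must start with `11`
3. `11000010200` → match
4. `110200220200` → no match
5 → no match — must start with `11`
Total matched: 1

1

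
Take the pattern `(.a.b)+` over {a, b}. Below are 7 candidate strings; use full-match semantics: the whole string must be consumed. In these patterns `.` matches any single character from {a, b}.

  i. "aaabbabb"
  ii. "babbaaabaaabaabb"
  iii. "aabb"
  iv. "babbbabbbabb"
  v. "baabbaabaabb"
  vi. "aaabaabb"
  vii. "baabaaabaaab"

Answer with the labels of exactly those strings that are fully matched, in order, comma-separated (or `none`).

i, ii, iii, iv, v, vi, vii

i. "aaabbabb" → match
ii → match
iii. "aabb" → match
iv. "babbbabbbabb" → match
v. "baabbaabaabb" → match
vi. "aaabaabb" → match
vii. "baabaaabaaab" → match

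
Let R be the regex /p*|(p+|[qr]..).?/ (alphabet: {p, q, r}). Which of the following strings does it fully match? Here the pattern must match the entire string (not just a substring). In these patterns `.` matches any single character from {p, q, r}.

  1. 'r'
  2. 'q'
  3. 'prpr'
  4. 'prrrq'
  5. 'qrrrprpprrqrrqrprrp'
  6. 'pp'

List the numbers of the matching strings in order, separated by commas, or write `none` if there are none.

6

1 → no match
2 → no match
3 → no match
4 → no match
5 → no match
6 → match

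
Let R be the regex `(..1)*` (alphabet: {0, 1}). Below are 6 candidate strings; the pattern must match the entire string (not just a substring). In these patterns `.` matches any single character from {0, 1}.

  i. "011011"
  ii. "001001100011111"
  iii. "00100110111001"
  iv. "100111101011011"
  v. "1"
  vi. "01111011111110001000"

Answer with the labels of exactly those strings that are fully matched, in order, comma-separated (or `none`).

i → match
ii → no match
iii → no match
iv → no match
v → no match
vi → no match

i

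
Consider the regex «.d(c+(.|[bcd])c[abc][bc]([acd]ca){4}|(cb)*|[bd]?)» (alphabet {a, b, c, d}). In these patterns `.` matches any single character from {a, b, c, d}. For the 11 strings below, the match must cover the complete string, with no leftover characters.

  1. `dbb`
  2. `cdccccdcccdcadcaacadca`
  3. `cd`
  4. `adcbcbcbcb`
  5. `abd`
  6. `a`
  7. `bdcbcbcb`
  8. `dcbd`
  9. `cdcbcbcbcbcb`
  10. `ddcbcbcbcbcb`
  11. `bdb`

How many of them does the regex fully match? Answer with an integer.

7

1 → no match
2 → match
3 → match
4 → match
5 → no match
6 → no match
7 → match
8 → no match
9 → match
10 → match
11 → match
Total matched: 7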